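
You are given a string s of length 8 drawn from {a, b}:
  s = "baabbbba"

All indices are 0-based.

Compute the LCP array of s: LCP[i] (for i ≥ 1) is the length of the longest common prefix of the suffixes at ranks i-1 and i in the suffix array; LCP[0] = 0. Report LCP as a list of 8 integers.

rank→(start, suffix):
  0 → (7, 'a')
  1 → (1, 'aabbbba')
  2 → (2, 'abbbba')
  3 → (6, 'ba')
  4 → (0, 'baabbbba')
  5 → (5, 'bba')
  6 → (4, 'bbba')
  7 → (3, 'bbbba')

SA = [7, 1, 2, 6, 0, 5, 4, 3]
i: (SA[i-1],SA[i]) lcp shared
  1: (7,1) 1 'a'
  2: (1,2) 1 'a'
  3: (2,6) 0 ''
  4: (6,0) 2 'ba'
  5: (0,5) 1 'b'
  6: (5,4) 2 'bb'
  7: (4,3) 3 'bbb'

[0, 1, 1, 0, 2, 1, 2, 3]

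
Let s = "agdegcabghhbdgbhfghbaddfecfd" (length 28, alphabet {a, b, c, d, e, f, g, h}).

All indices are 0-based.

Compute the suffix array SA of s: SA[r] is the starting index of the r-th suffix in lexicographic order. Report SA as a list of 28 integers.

[6, 20, 0, 19, 11, 7, 14, 5, 25, 27, 21, 2, 22, 12, 24, 3, 26, 23, 16, 13, 4, 1, 17, 8, 18, 10, 15, 9]

rank→(start, suffix):
  0 → (6, 'abghhbdgbhfghbaddfecfd')
  1 → (20, 'addfecfd')
  2 → (0, 'agdegcabghhbdgbhfghbaddfecfd')
  3 → (19, 'baddfecfd')
  4 → (11, 'bdgbhfghbaddfecfd')
  5 → (7, 'bghhbdgbhfghbaddfecfd')
  6 → (14, 'bhfghbaddfecfd')
  7 → (5, 'cabghhbdgbhfghbaddfecfd')
  8 → (25, 'cfd')
  9 → (27, 'd')
  10 → (21, 'ddfecfd')
  11 → (2, 'degcabghhbdgbhfghbaddfecfd')
  12 → (22, 'dfecfd')
  13 → (12, 'dgbhfghbaddfecfd')
  14 → (24, 'ecfd')
  15 → (3, 'egcabghhbdgbhfghbaddfecfd')
  16 → (26, 'fd')
  17 → (23, 'fecfd')
  18 → (16, 'fghbaddfecfd')
  19 → (13, 'gbhfghbaddfecfd')
  20 → (4, 'gcabghhbdgbhfghbaddfecfd')
  21 → (1, 'gdegcabghhbdgbhfghbaddfecfd')
  22 → (17, 'ghbaddfecfd')
  23 → (8, 'ghhbdgbhfghbaddfecfd')
  24 → (18, 'hbaddfecfd')
  25 → (10, 'hbdgbhfghbaddfecfd')
  26 → (15, 'hfghbaddfecfd')
  27 → (9, 'hhbdgbhfghbaddfecfd')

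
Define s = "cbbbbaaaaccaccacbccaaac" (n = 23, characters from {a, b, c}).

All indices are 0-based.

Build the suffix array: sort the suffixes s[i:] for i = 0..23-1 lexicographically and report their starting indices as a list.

rank | idx | suffix
   0 |   5 | aaaaccaccacbccaaac
   1 |  19 | aaac
   2 |   6 | aaaccaccacbccaaac
   3 |  20 | aac
   4 |   7 | aaccaccacbccaaac
   5 |  21 | ac
   6 |  14 | acbccaaac
   7 |  11 | accacbccaaac
   8 |   8 | accaccacbccaaac
   9 |   4 | baaaaccaccacbccaaac
  10 |   3 | bbaaaaccaccacbccaaac
  11 |   2 | bbbaaaaccaccacbccaaac
  12 |   1 | bbbbaaaaccaccacbccaaac
  13 |  16 | bccaaac
  14 |  22 | c
  15 |  18 | caaac
  16 |  13 | cacbccaaac
  17 |  10 | caccacbccaaac
  18 |   0 | cbbbbaaaaccaccacbccaaac
  19 |  15 | cbccaaac
  20 |  17 | ccaaac
  21 |  12 | ccacbccaaac
  22 |   9 | ccaccacbccaaac

[5, 19, 6, 20, 7, 21, 14, 11, 8, 4, 3, 2, 1, 16, 22, 18, 13, 10, 0, 15, 17, 12, 9]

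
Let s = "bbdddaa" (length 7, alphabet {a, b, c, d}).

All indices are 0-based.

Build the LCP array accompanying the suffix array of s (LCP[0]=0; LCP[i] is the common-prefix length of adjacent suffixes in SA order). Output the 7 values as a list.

[0, 1, 0, 1, 0, 1, 2]

rank→(start, suffix):
  0 → (6, 'a')
  1 → (5, 'aa')
  2 → (0, 'bbdddaa')
  3 → (1, 'bdddaa')
  4 → (4, 'daa')
  5 → (3, 'ddaa')
  6 → (2, 'dddaa')

SA = [6, 5, 0, 1, 4, 3, 2]
rank  pair      lcp
   1  s[6:],s[5:]  1  'a'
   2  s[5:],s[0:]  0  ''
   3  s[0:],s[1:]  1  'b'
   4  s[1:],s[4:]  0  ''
   5  s[4:],s[3:]  1  'd'
   6  s[3:],s[2:]  2  'dd'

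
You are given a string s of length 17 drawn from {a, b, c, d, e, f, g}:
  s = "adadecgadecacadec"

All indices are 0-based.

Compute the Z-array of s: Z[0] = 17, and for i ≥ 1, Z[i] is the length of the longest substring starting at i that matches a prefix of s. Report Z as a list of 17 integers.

[17, 0, 2, 0, 0, 0, 0, 2, 0, 0, 0, 1, 0, 2, 0, 0, 0]

Z[0]=17
i=1: i≥r, start 0; Z[1]=0
i=2: i≥r, start 0; Z[2]=2 grow→box=[2,4)
i=3: min(r-i=1, Z[1]=0)=0; Z[3]=0
i=4: i≥r, start 0; Z[4]=0
i=5: i≥r, start 0; Z[5]=0
i=6: i≥r, start 0; Z[6]=0
i=7: i≥r, start 0; Z[7]=2 grow→box=[7,9)
i=8: min(r-i=1, Z[1]=0)=0; Z[8]=0
i=9: i≥r, start 0; Z[9]=0
i=10: i≥r, start 0; Z[10]=0
i=11: i≥r, start 0; Z[11]=1 grow→box=[11,12)
i=12: i≥r, start 0; Z[12]=0
i=13: i≥r, start 0; Z[13]=2 grow→box=[13,15)
i=14: min(r-i=1, Z[1]=0)=0; Z[14]=0
i=15: i≥r, start 0; Z[15]=0
i=16: i≥r, start 0; Z[16]=0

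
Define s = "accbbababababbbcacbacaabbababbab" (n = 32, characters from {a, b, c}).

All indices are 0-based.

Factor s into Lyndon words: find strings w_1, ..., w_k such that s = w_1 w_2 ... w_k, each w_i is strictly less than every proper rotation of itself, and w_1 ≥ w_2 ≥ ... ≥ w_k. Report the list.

emit factor 1: 'accbb' (i=0, period=5)
emit factor 2: 'ababababbbcacbac' (i=5, period=16)
emit factor 3: 'aabbababbab' (i=21, period=11)

["accbb", "ababababbbcacbac", "aabbababbab"]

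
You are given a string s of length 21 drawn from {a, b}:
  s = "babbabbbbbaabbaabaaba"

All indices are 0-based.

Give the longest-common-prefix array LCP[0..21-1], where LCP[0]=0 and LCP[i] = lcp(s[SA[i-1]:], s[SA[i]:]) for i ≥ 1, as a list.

rank→(start, suffix):
  0 → (20, 'a')
  1 → (17, 'aaba')
  2 → (14, 'aabaaba')
  3 → (10, 'aabbaabaaba')
  4 → (18, 'aba')
  5 → (15, 'abaaba')
  6 → (11, 'abbaabaaba')
  7 → (1, 'abbabbbbbaabbaabaaba')
  8 → (4, 'abbbbbaabbaabaaba')
  9 → (19, 'ba')
  10 → (16, 'baaba')
  11 → (13, 'baabaaba')
  12 → (9, 'baabbaabaaba')
  13 → (0, 'babbabbbbbaabbaabaaba')
  14 → (3, 'babbbbbaabbaabaaba')
  15 → (12, 'bbaabaaba')
  16 → (8, 'bbaabbaabaaba')
  17 → (2, 'bbabbbbbaabbaabaaba')
  18 → (7, 'bbbaabbaabaaba')
  19 → (6, 'bbbbaabbaabaaba')
  20 → (5, 'bbbbbaabbaabaaba')

SA = [20, 17, 14, 10, 18, 15, 11, 1, 4, 19, 16, 13, 9, 0, 3, 12, 8, 2, 7, 6, 5]
[i] adj suffixes → lcp
  [1] 20/17 → 1 ('a')
  [2] 17/14 → 4 ('aaba')
  [3] 14/10 → 3 ('aab')
  [4] 10/18 → 1 ('a')
  [5] 18/15 → 3 ('aba')
  [6] 15/11 → 2 ('ab')
  [7] 11/1 → 4 ('abba')
  [8] 1/4 → 3 ('abb')
  [9] 4/19 → 0 ('')
  [10] 19/16 → 2 ('ba')
  [11] 16/13 → 5 ('baaba')
  [12] 13/9 → 4 ('baab')
  [13] 9/0 → 2 ('ba')
  [14] 0/3 → 4 ('babb')
  [15] 3/12 → 1 ('b')
  [16] 12/8 → 5 ('bbaab')
  [17] 8/2 → 3 ('bba')
  [18] 2/7 → 2 ('bb')
  [19] 7/6 → 3 ('bbb')
  [20] 6/5 → 4 ('bbbb')

[0, 1, 4, 3, 1, 3, 2, 4, 3, 0, 2, 5, 4, 2, 4, 1, 5, 3, 2, 3, 4]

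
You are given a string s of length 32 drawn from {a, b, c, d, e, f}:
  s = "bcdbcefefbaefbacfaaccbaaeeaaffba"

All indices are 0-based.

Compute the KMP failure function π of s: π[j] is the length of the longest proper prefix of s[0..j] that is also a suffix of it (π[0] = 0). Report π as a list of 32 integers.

[0, 0, 0, 1, 2, 0, 0, 0, 0, 1, 0, 0, 0, 1, 0, 0, 0, 0, 0, 0, 0, 1, 0, 0, 0, 0, 0, 0, 0, 0, 1, 0]

π[0] = 0
j=1 s[j]='c': π[1]=0 (border '')
j=2 s[j]='d': π[2]=0 (border '')
j=3 s[j]='b': π[3]=1 (border 'b')
j=4 s[j]='c': π[4]=2 (border 'bc')
j=5 s[j]='e': k: 2→0; π[5]=0 (border '')
j=6 s[j]='f': π[6]=0 (border '')
j=7 s[j]='e': π[7]=0 (border '')
j=8 s[j]='f': π[8]=0 (border '')
j=9 s[j]='b': π[9]=1 (border 'b')
j=10 s[j]='a': k: 1→0; π[10]=0 (border '')
j=11 s[j]='e': π[11]=0 (border '')
j=12 s[j]='f': π[12]=0 (border '')
j=13 s[j]='b': π[13]=1 (border 'b')
j=14 s[j]='a': k: 1→0; π[14]=0 (border '')
j=15 s[j]='c': π[15]=0 (border '')
j=16 s[j]='f': π[16]=0 (border '')
j=17 s[j]='a': π[17]=0 (border '')
j=18 s[j]='a': π[18]=0 (border '')
j=19 s[j]='c': π[19]=0 (border '')
j=20 s[j]='c': π[20]=0 (border '')
j=21 s[j]='b': π[21]=1 (border 'b')
j=22 s[j]='a': k: 1→0; π[22]=0 (border '')
j=23 s[j]='a': π[23]=0 (border '')
j=24 s[j]='e': π[24]=0 (border '')
j=25 s[j]='e': π[25]=0 (border '')
j=26 s[j]='a': π[26]=0 (border '')
j=27 s[j]='a': π[27]=0 (border '')
j=28 s[j]='f': π[28]=0 (border '')
j=29 s[j]='f': π[29]=0 (border '')
j=30 s[j]='b': π[30]=1 (border 'b')
j=31 s[j]='a': k: 1→0; π[31]=0 (border '')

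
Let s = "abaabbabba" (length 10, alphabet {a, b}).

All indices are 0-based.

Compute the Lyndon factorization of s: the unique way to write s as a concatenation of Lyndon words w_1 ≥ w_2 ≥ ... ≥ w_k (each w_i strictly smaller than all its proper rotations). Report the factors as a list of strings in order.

["ab", "aabbabb", "a"]

emit factor 1: 'ab' (i=0, period=2)
emit factor 2: 'aabbabb' (i=2, period=7)
emit factor 3: 'a' (i=9, period=1)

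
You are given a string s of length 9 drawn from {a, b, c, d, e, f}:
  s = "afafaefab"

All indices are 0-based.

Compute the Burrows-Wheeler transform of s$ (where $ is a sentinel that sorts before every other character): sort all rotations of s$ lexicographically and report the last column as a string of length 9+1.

bfff$aaeaa

rank  rotation    last
    0  $afafaefab  b
    1  ab$afafaef  f
    2  aefab$afaf  f
    3  afaefab$af  f
    4  afafaefab$  $
    5  b$afafaefa  a
    6  efab$afafa  a
    7  fab$afafae  e
    8  faefab$afa  a
    9  fafaefab$a  a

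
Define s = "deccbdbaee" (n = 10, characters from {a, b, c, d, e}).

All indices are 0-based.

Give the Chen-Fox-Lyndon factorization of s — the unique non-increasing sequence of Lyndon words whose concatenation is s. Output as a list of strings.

emit factor 1: 'de' (i=0, period=2)
emit factor 2: 'c' (i=2, period=1)
emit factor 3: 'c' (i=3, period=1)
emit factor 4: 'bd' (i=4, period=2)
emit factor 5: 'b' (i=6, period=1)
emit factor 6: 'aee' (i=7, period=3)

["de", "c", "c", "bd", "b", "aee"]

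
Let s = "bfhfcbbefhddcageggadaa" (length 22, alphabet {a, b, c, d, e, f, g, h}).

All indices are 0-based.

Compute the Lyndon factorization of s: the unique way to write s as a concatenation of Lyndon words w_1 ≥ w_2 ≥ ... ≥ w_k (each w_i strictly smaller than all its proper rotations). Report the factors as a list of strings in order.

emit factor 1: 'bfhfc' (i=0, period=5)
emit factor 2: 'bbefhddc' (i=5, period=8)
emit factor 3: 'agegg' (i=13, period=5)
emit factor 4: 'ad' (i=18, period=2)
emit factor 5: 'a' (i=20, period=1)
emit factor 6: 'a' (i=21, period=1)

["bfhfc", "bbefhddc", "agegg", "ad", "a", "a"]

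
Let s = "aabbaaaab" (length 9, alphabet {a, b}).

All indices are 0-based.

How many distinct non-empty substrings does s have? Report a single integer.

32

rank | idx | suffix
   0 |   4 | aaaab
   1 |   5 | aaab
   2 |   6 | aab
   3 |   0 | aabbaaaab
   4 |   7 | ab
   5 |   1 | abbaaaab
   6 |   8 | b
   7 |   3 | baaaab
   8 |   2 | bbaaaab

SA = [4, 5, 6, 0, 7, 1, 8, 3, 2]
i: (SA[i-1],SA[i]) lcp shared
  1: (4,5) 3 'aaa'
  2: (5,6) 2 'aa'
  3: (6,0) 3 'aab'
  4: (0,7) 1 'a'
  5: (7,1) 2 'ab'
  6: (1,8) 0 ''
  7: (8,3) 1 'b'
  8: (3,2) 1 'b'

n(n+1)/2 = 9·10/2 = 45
Σ LCP = 0 + 3 + 2 + 3 + 1 + 2 + 0 + 1 + 1 = 13
distinct = 45 − 13 = 32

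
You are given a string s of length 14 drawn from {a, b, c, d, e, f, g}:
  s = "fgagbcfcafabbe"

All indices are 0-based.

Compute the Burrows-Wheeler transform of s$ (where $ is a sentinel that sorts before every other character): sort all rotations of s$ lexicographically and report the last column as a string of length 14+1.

rank  rotation         last
    0  $fgagbcfcafabbe  e
    1  abbe$fgagbcfcaf  f
    2  afabbe$fgagbcfc  c
    3  agbcfcafabbe$fg  g
    4  bbe$fgagbcfcafa  a
    5  bcfcafabbe$fgag  g
    6  be$fgagbcfcafab  b
    7  cafabbe$fgagbcf  f
    8  cfcafabbe$fgagb  b
    9  e$fgagbcfcafabb  b
   10  fabbe$fgagbcfca  a
   11  fcafabbe$fgagbc  c
   12  fgagbcfcafabbe$  $
   13  gagbcfcafabbe$f  f
   14  gbcfcafabbe$fga  a

efcgagbfbbac$fa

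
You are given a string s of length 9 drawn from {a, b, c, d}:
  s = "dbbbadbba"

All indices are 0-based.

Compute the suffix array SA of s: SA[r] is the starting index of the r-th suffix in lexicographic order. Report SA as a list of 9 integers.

rank→(start, suffix):
  0 → (8, 'a')
  1 → (4, 'adbba')
  2 → (7, 'ba')
  3 → (3, 'badbba')
  4 → (6, 'bba')
  5 → (2, 'bbadbba')
  6 → (1, 'bbbadbba')
  7 → (5, 'dbba')
  8 → (0, 'dbbbadbba')

[8, 4, 7, 3, 6, 2, 1, 5, 0]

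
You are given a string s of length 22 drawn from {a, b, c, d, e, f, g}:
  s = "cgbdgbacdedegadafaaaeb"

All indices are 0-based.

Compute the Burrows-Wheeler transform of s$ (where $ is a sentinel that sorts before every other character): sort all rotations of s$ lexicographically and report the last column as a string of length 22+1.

rank  rotation                 last
    0  $cgbdgbacdedegadafaaaeb  b
    1  aaaeb$cgbdgbacdedegadaf  f
    2  aaeb$cgbdgbacdedegadafa  a
    3  acdedegadafaaaeb$cgbdgb  b
    4  adafaaaeb$cgbdgbacdedeg  g
    5  aeb$cgbdgbacdedegadafaa  a
    6  afaaaeb$cgbdgbacdedegad  d
    7  b$cgbdgbacdedegadafaaae  e
    8  bacdedegadafaaaeb$cgbdg  g
    9  bdgbacdedegadafaaaeb$cg  g
   10  cdedegadafaaaeb$cgbdgba  a
   11  cgbdgbacdedegadafaaaeb$  $
   12  dafaaaeb$cgbdgbacdedega  a
   13  dedegadafaaaeb$cgbdgbac  c
   14  degadafaaaeb$cgbdgbacde  e
   15  dgbacdedegadafaaaeb$cgb  b
   16  eb$cgbdgbacdedegadafaaa  a
   17  edegadafaaaeb$cgbdgbacd  d
   18  egadafaaaeb$cgbdgbacded  d
   19  faaaeb$cgbdgbacdedegada  a
   20  gadafaaaeb$cgbdgbacdede  e
   21  gbacdedegadafaaaeb$cgbd  d
   22  gbdgbacdedegadafaaaeb$c  c

bfabgadegga$acebaddaedc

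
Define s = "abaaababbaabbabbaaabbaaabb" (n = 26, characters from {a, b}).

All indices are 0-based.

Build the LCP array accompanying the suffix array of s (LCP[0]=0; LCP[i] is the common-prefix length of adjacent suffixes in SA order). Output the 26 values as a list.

sorted suffixes:
  #0 SA[0]=2  'aaababbaabbabbaaabbaaabb'
  #1 SA[1]=21  'aaabb'
  #2 SA[2]=16  'aaabbaaabb'
  #3 SA[3]=3  'aababbaabbabbaaabbaaabb'
  #4 SA[4]=22  'aabb'
  #5 SA[5]=17  'aabbaaabb'
  #6 SA[6]=9  'aabbabbaaabbaaabb'
  #7 SA[7]=0  'abaaababbaabbabbaaabbaaabb'
  #8 SA[8]=4  'ababbaabbabbaaabbaaabb'
  #9 SA[9]=23  'abb'
  #10 SA[10]=18  'abbaaabb'
  #11 SA[11]=13  'abbaaabbaaabb'
  #12 SA[12]=6  'abbaabbabbaaabbaaabb'
  #13 SA[13]=10  'abbabbaaabbaaabb'
  #14 SA[14]=25  'b'
  #15 SA[15]=1  'baaababbaabbabbaaabbaaabb'
  #16 SA[16]=20  'baaabb'
  #17 SA[17]=15  'baaabbaaabb'
  #18 SA[18]=8  'baabbabbaaabbaaabb'
  #19 SA[19]=12  'babbaaabbaaabb'
  #20 SA[20]=5  'babbaabbabbaaabbaaabb'
  #21 SA[21]=24  'bb'
  #22 SA[22]=19  'bbaaabb'
  #23 SA[23]=14  'bbaaabbaaabb'
  #24 SA[24]=7  'bbaabbabbaaabbaaabb'
  #25 SA[25]=11  'bbabbaaabbaaabb'

SA = [2, 21, 16, 3, 22, 17, 9, 0, 4, 23, 18, 13, 6, 10, 25, 1, 20, 15, 8, 12, 5, 24, 19, 14, 7, 11]
i: (SA[i-1],SA[i]) lcp shared
  1: (2,21) 4 'aaab'
  2: (21,16) 5 'aaabb'
  3: (16,3) 2 'aa'
  4: (3,22) 3 'aab'
  5: (22,17) 4 'aabb'
  6: (17,9) 5 'aabba'
  7: (9,0) 1 'a'
  8: (0,4) 3 'aba'
  9: (4,23) 2 'ab'
  10: (23,18) 3 'abb'
  11: (18,13) 8 'abbaaabb'
  12: (13,6) 5 'abbaa'
  13: (6,10) 4 'abba'
  14: (10,25) 0 ''
  15: (25,1) 1 'b'
  16: (1,20) 5 'baaab'
  17: (20,15) 6 'baaabb'
  18: (15,8) 3 'baa'
  19: (8,12) 2 'ba'
  20: (12,5) 6 'babbaa'
  21: (5,24) 1 'b'
  22: (24,19) 2 'bb'
  23: (19,14) 7 'bbaaabb'
  24: (14,7) 4 'bbaa'
  25: (7,11) 3 'bba'

[0, 4, 5, 2, 3, 4, 5, 1, 3, 2, 3, 8, 5, 4, 0, 1, 5, 6, 3, 2, 6, 1, 2, 7, 4, 3]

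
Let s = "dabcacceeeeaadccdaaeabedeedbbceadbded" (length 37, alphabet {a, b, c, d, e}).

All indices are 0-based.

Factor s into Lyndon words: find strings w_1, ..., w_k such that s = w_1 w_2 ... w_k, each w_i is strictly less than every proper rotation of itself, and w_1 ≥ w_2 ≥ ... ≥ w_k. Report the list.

["d", "abcacceeee", "aadccdaaeabedeedbbceadbded"]

emit factor 1: 'd' (i=0, period=1)
emit factor 2: 'abcacceeee' (i=1, period=10)
emit factor 3: 'aadccdaaeabedeedbbceadbded' (i=11, period=26)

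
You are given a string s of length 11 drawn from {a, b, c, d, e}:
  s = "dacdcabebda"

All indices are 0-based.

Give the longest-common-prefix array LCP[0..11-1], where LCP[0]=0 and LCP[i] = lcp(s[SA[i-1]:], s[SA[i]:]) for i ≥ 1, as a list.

sorted suffixes:
  #0 SA[0]=10  'a'
  #1 SA[1]=5  'abebda'
  #2 SA[2]=1  'acdcabebda'
  #3 SA[3]=8  'bda'
  #4 SA[4]=6  'bebda'
  #5 SA[5]=4  'cabebda'
  #6 SA[6]=2  'cdcabebda'
  #7 SA[7]=9  'da'
  #8 SA[8]=0  'dacdcabebda'
  #9 SA[9]=3  'dcabebda'
  #10 SA[10]=7  'ebda'

SA = [10, 5, 1, 8, 6, 4, 2, 9, 0, 3, 7]
i: (SA[i-1],SA[i]) lcp shared
  1: (10,5) 1 'a'
  2: (5,1) 1 'a'
  3: (1,8) 0 ''
  4: (8,6) 1 'b'
  5: (6,4) 0 ''
  6: (4,2) 1 'c'
  7: (2,9) 0 ''
  8: (9,0) 2 'da'
  9: (0,3) 1 'd'
  10: (3,7) 0 ''

[0, 1, 1, 0, 1, 0, 1, 0, 2, 1, 0]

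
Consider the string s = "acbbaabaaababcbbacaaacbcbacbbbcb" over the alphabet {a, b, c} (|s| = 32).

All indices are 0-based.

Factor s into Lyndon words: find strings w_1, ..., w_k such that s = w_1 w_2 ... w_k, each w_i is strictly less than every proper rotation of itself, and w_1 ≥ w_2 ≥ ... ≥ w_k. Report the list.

emit factor 1: 'acbb' (i=0, period=4)
emit factor 2: 'aab' (i=4, period=3)
emit factor 3: 'aaababcbbacaaacbcbacbbbcb' (i=7, period=25)

["acbb", "aab", "aaababcbbacaaacbcbacbbbcb"]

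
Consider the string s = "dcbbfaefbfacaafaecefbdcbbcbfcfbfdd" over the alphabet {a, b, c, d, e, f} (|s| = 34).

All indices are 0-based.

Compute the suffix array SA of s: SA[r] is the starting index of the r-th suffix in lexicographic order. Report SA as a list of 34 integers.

[12, 10, 15, 5, 13, 23, 2, 24, 20, 8, 3, 26, 30, 11, 22, 1, 25, 17, 28, 33, 21, 0, 32, 16, 18, 6, 9, 14, 4, 19, 7, 29, 27, 31]

rank→(start, suffix):
  0 → (12, 'aafaecefbdcbbcbfcfbfdd')
  1 → (10, 'acaafaecefbdcbbcbfcfbfdd')
  2 → (15, 'aecefbdcbbcbfcfbfdd')
  3 → (5, 'aefbfacaafaecefbdcbbcbfcfbfdd')
  4 → (13, 'afaecefbdcbbcbfcfbfdd')
  5 → (23, 'bbcbfcfbfdd')
  6 → (2, 'bbfaefbfacaafaecefbdcbbcbfcfbfdd')
  7 → (24, 'bcbfcfbfdd')
  8 → (20, 'bdcbbcbfcfbfdd')
  9 → (8, 'bfacaafaecefbdcbbcbfcfbfdd')
  10 → (3, 'bfaefbfacaafaecefbdcbbcbfcfbfdd')
  11 → (26, 'bfcfbfdd')
  12 → (30, 'bfdd')
  13 → (11, 'caafaecefbdcbbcbfcfbfdd')
  14 → (22, 'cbbcbfcfbfdd')
  15 → (1, 'cbbfaefbfacaafaecefbdcbbcbfcfbfdd')
  16 → (25, 'cbfcfbfdd')
  17 → (17, 'cefbdcbbcbfcfbfdd')
  18 → (28, 'cfbfdd')
  19 → (33, 'd')
  20 → (21, 'dcbbcbfcfbfdd')
  21 → (0, 'dcbbfaefbfacaafaecefbdcbbcbfcfbfdd')
  22 → (32, 'dd')
  23 → (16, 'ecefbdcbbcbfcfbfdd')
  24 → (18, 'efbdcbbcbfcfbfdd')
  25 → (6, 'efbfacaafaecefbdcbbcbfcfbfdd')
  26 → (9, 'facaafaecefbdcbbcbfcfbfdd')
  27 → (14, 'faecefbdcbbcbfcfbfdd')
  28 → (4, 'faefbfacaafaecefbdcbbcbfcfbfdd')
  29 → (19, 'fbdcbbcbfcfbfdd')
  30 → (7, 'fbfacaafaecefbdcbbcbfcfbfdd')
  31 → (29, 'fbfdd')
  32 → (27, 'fcfbfdd')
  33 → (31, 'fdd')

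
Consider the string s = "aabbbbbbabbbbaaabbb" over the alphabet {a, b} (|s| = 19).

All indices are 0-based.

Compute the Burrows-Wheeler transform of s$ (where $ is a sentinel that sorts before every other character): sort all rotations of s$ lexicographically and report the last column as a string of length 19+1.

rank  rotation              last
    0  $aabbbbbbabbbbaaabbb  b
    1  aaabbb$aabbbbbbabbbb  b
    2  aabbb$aabbbbbbabbbba  a
    3  aabbbbbbabbbbaaabbb$  $
    4  abbb$aabbbbbbabbbbaa  a
    5  abbbbaaabbb$aabbbbbb  b
    6  abbbbbbabbbbaaabbb$a  a
    7  b$aabbbbbbabbbbaaabb  b
    8  baaabbb$aabbbbbbabbb  b
    9  babbbbaaabbb$aabbbbb  b
   10  bb$aabbbbbbabbbbaaab  b
   11  bbaaabbb$aabbbbbbabb  b
   12  bbabbbbaaabbb$aabbbb  b
   13  bbb$aabbbbbbabbbbaaa  a
   14  bbbaaabbb$aabbbbbbab  b
   15  bbbabbbbaaabbb$aabbb  b
   16  bbbbaaabbb$aabbbbbba  a
   17  bbbbabbbbaaabbb$aabb  b
   18  bbbbbabbbbaaabbb$aab  b
   19  bbbbbbabbbbaaabbb$aa  a

bba$ababbbbbbabbabba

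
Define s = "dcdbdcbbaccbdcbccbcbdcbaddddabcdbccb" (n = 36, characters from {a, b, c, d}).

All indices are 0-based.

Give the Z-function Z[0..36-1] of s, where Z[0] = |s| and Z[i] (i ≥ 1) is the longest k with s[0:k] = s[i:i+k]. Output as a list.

Z[0]=36
i=1: outside box; Z[1]=0
i=2: outside box; Z[2]=1 scan→box=[2,3)
i=3: outside box; Z[3]=0
i=4: outside box; Z[4]=2 scan→box=[4,6)
i=5: min(r-i=1, Z[1]=0)=0; Z[5]=0
i=6: outside box; Z[6]=0
i=7: outside box; Z[7]=0
i=8: outside box; Z[8]=0
i=9: outside box; Z[9]=0
i=10: outside box; Z[10]=0
i=11: outside box; Z[11]=0
i=12: outside box; Z[12]=2 scan→box=[12,14)
i=13: min(r-i=1, Z[1]=0)=0; Z[13]=0
i=14: outside box; Z[14]=0
i=15: outside box; Z[15]=0
i=16: outside box; Z[16]=0
i=17: outside box; Z[17]=0
i=18: outside box; Z[18]=0
i=19: outside box; Z[19]=0
i=20: outside box; Z[20]=2 scan→box=[20,22)
i=21: min(r-i=1, Z[1]=0)=0; Z[21]=0
i=22: outside box; Z[22]=0
i=23: outside box; Z[23]=0
i=24: outside box; Z[24]=1 scan→box=[24,25)
i=25: outside box; Z[25]=1 scan→box=[25,26)
i=26: outside box; Z[26]=1 scan→box=[26,27)
i=27: outside box; Z[27]=1 scan→box=[27,28)
i=28: outside box; Z[28]=0
i=29: outside box; Z[29]=0
i=30: outside box; Z[30]=0
i=31: outside box; Z[31]=1 scan→box=[31,32)
i=32: outside box; Z[32]=0
i=33: outside box; Z[33]=0
i=34: outside box; Z[34]=0
i=35: outside box; Z[35]=0

[36, 0, 1, 0, 2, 0, 0, 0, 0, 0, 0, 0, 2, 0, 0, 0, 0, 0, 0, 0, 2, 0, 0, 0, 1, 1, 1, 1, 0, 0, 0, 1, 0, 0, 0, 0]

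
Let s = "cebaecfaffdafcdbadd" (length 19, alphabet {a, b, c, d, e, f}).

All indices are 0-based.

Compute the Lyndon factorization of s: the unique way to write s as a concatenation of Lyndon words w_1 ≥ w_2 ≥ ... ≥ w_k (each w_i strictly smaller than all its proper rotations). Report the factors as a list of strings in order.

emit factor 1: 'ce' (i=0, period=2)
emit factor 2: 'b' (i=2, period=1)
emit factor 3: 'aecfaffdafcdb' (i=3, period=13)
emit factor 4: 'add' (i=16, period=3)

["ce", "b", "aecfaffdafcdb", "add"]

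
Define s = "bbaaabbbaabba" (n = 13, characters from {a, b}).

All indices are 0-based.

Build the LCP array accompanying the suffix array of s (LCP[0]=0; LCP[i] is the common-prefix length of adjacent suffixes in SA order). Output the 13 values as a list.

[0, 1, 2, 4, 1, 3, 0, 2, 3, 1, 3, 4, 2]

sorted suffixes:
  #0 SA[0]=12  'a'
  #1 SA[1]=2  'aaabbbaabba'
  #2 SA[2]=8  'aabba'
  #3 SA[3]=3  'aabbbaabba'
  #4 SA[4]=9  'abba'
  #5 SA[5]=4  'abbbaabba'
  #6 SA[6]=11  'ba'
  #7 SA[7]=1  'baaabbbaabba'
  #8 SA[8]=7  'baabba'
  #9 SA[9]=10  'bba'
  #10 SA[10]=0  'bbaaabbbaabba'
  #11 SA[11]=6  'bbaabba'
  #12 SA[12]=5  'bbbaabba'

SA = [12, 2, 8, 3, 9, 4, 11, 1, 7, 10, 0, 6, 5]
[i] adj suffixes → lcp
  [1] 12/2 → 1 ('a')
  [2] 2/8 → 2 ('aa')
  [3] 8/3 → 4 ('aabb')
  [4] 3/9 → 1 ('a')
  [5] 9/4 → 3 ('abb')
  [6] 4/11 → 0 ('')
  [7] 11/1 → 2 ('ba')
  [8] 1/7 → 3 ('baa')
  [9] 7/10 → 1 ('b')
  [10] 10/0 → 3 ('bba')
  [11] 0/6 → 4 ('bbaa')
  [12] 6/5 → 2 ('bb')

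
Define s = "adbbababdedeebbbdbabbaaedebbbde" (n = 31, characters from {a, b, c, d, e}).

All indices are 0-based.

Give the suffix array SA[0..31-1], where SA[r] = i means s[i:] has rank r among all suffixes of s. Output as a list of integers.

[21, 4, 18, 6, 0, 22, 20, 3, 17, 5, 19, 2, 13, 26, 14, 27, 15, 28, 7, 16, 1, 29, 24, 8, 10, 30, 12, 25, 23, 9, 11]

sorted suffixes:
  #0 SA[0]=21  'aaedebbbde'
  #1 SA[1]=4  'ababdedeebbbdbabbaaedebbbde'
  #2 SA[2]=18  'abbaaedebbbde'
  #3 SA[3]=6  'abdedeebbbdbabbaaedebbbde'
  #4 SA[4]=0  'adbbababdedeebbbdbabbaaedebbbde'
  #5 SA[5]=22  'aedebbbde'
  #6 SA[6]=20  'baaedebbbde'
  #7 SA[7]=3  'bababdedeebbbdbabbaaedebbbde'
  #8 SA[8]=17  'babbaaedebbbde'
  #9 SA[9]=5  'babdedeebbbdbabbaaedebbbde'
  #10 SA[10]=19  'bbaaedebbbde'
  #11 SA[11]=2  'bbababdedeebbbdbabbaaedebbbde'
  #12 SA[12]=13  'bbbdbabbaaedebbbde'
  #13 SA[13]=26  'bbbde'
  #14 SA[14]=14  'bbdbabbaaedebbbde'
  #15 SA[15]=27  'bbde'
  #16 SA[16]=15  'bdbabbaaedebbbde'
  #17 SA[17]=28  'bde'
  #18 SA[18]=7  'bdedeebbbdbabbaaedebbbde'
  #19 SA[19]=16  'dbabbaaedebbbde'
  #20 SA[20]=1  'dbbababdedeebbbdbabbaaedebbbde'
  #21 SA[21]=29  'de'
  #22 SA[22]=24  'debbbde'
  #23 SA[23]=8  'dedeebbbdbabbaaedebbbde'
  #24 SA[24]=10  'deebbbdbabbaaedebbbde'
  #25 SA[25]=30  'e'
  #26 SA[26]=12  'ebbbdbabbaaedebbbde'
  #27 SA[27]=25  'ebbbde'
  #28 SA[28]=23  'edebbbde'
  #29 SA[29]=9  'edeebbbdbabbaaedebbbde'
  #30 SA[30]=11  'eebbbdbabbaaedebbbde'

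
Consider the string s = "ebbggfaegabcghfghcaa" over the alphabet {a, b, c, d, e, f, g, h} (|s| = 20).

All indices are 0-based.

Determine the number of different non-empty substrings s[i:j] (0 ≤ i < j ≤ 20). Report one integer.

196

rank→(start, suffix):
  0 → (19, 'a')
  1 → (18, 'aa')
  2 → (9, 'abcghfghcaa')
  3 → (6, 'aegabcghfghcaa')
  4 → (1, 'bbggfaegabcghfghcaa')
  5 → (10, 'bcghfghcaa')
  6 → (2, 'bggfaegabcghfghcaa')
  7 → (17, 'caa')
  8 → (11, 'cghfghcaa')
  9 → (0, 'ebbggfaegabcghfghcaa')
  10 → (7, 'egabcghfghcaa')
  11 → (5, 'faegabcghfghcaa')
  12 → (14, 'fghcaa')
  13 → (8, 'gabcghfghcaa')
  14 → (4, 'gfaegabcghfghcaa')
  15 → (3, 'ggfaegabcghfghcaa')
  16 → (15, 'ghcaa')
  17 → (12, 'ghfghcaa')
  18 → (16, 'hcaa')
  19 → (13, 'hfghcaa')

SA = [19, 18, 9, 6, 1, 10, 2, 17, 11, 0, 7, 5, 14, 8, 4, 3, 15, 12, 16, 13]
i: (SA[i-1],SA[i]) lcp shared
  1: (19,18) 1 'a'
  2: (18,9) 1 'a'
  3: (9,6) 1 'a'
  4: (6,1) 0 ''
  5: (1,10) 1 'b'
  6: (10,2) 1 'b'
  7: (2,17) 0 ''
  8: (17,11) 1 'c'
  9: (11,0) 0 ''
  10: (0,7) 1 'e'
  11: (7,5) 0 ''
  12: (5,14) 1 'f'
  13: (14,8) 0 ''
  14: (8,4) 1 'g'
  15: (4,3) 1 'g'
  16: (3,15) 1 'g'
  17: (15,12) 2 'gh'
  18: (12,16) 0 ''
  19: (16,13) 1 'h'

n(n+1)/2 = 20·21/2 = 210
Σ LCP = 0 + 1 + 1 + 1 + 0 + 1 + 1 + 0 + 1 + 0 + 1 + 0 + 1 + 0 + 1 + 1 + 1 + 2 + 0 + 1 = 14
distinct = 210 − 14 = 196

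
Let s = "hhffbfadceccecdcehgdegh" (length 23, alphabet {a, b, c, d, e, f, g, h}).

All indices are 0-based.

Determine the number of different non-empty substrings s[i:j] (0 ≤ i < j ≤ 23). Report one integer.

255

sorted suffixes:
  #0 SA[0]=6  'adceccecdcehgdegh'
  #1 SA[1]=4  'bfadceccecdcehgdegh'
  #2 SA[2]=10  'ccecdcehgdegh'
  #3 SA[3]=13  'cdcehgdegh'
  #4 SA[4]=8  'ceccecdcehgdegh'
  #5 SA[5]=11  'cecdcehgdegh'
  #6 SA[6]=15  'cehgdegh'
  #7 SA[7]=7  'dceccecdcehgdegh'
  #8 SA[8]=14  'dcehgdegh'
  #9 SA[9]=19  'degh'
  #10 SA[10]=9  'eccecdcehgdegh'
  #11 SA[11]=12  'ecdcehgdegh'
  #12 SA[12]=20  'egh'
  #13 SA[13]=16  'ehgdegh'
  #14 SA[14]=5  'fadceccecdcehgdegh'
  #15 SA[15]=3  'fbfadceccecdcehgdegh'
  #16 SA[16]=2  'ffbfadceccecdcehgdegh'
  #17 SA[17]=18  'gdegh'
  #18 SA[18]=21  'gh'
  #19 SA[19]=22  'h'
  #20 SA[20]=1  'hffbfadceccecdcehgdegh'
  #21 SA[21]=17  'hgdegh'
  #22 SA[22]=0  'hhffbfadceccecdcehgdegh'

SA = [6, 4, 10, 13, 8, 11, 15, 7, 14, 19, 9, 12, 20, 16, 5, 3, 2, 18, 21, 22, 1, 17, 0]
i: (SA[i-1],SA[i]) lcp shared
  1: (6,4) 0 ''
  2: (4,10) 0 ''
  3: (10,13) 1 'c'
  4: (13,8) 1 'c'
  5: (8,11) 3 'cec'
  6: (11,15) 2 'ce'
  7: (15,7) 0 ''
  8: (7,14) 3 'dce'
  9: (14,19) 1 'd'
  10: (19,9) 0 ''
  11: (9,12) 2 'ec'
  12: (12,20) 1 'e'
  13: (20,16) 1 'e'
  14: (16,5) 0 ''
  15: (5,3) 1 'f'
  16: (3,2) 1 'f'
  17: (2,18) 0 ''
  18: (18,21) 1 'g'
  19: (21,22) 0 ''
  20: (22,1) 1 'h'
  21: (1,17) 1 'h'
  22: (17,0) 1 'h'

n(n+1)/2 = 23·24/2 = 276
Σ LCP = 0 + 0 + 0 + 1 + 1 + 3 + 2 + 0 + 3 + 1 + 0 + 2 + 1 + 1 + 0 + 1 + 1 + 0 + 1 + 0 + 1 + 1 + 1 = 21
distinct = 276 − 21 = 255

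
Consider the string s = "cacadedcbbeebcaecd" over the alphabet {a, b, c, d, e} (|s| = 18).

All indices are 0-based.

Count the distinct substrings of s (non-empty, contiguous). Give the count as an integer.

156

sorted suffixes:
  #0 SA[0]=1  'acadedcbbeebcaecd'
  #1 SA[1]=3  'adedcbbeebcaecd'
  #2 SA[2]=14  'aecd'
  #3 SA[3]=8  'bbeebcaecd'
  #4 SA[4]=12  'bcaecd'
  #5 SA[5]=9  'beebcaecd'
  #6 SA[6]=0  'cacadedcbbeebcaecd'
  #7 SA[7]=2  'cadedcbbeebcaecd'
  #8 SA[8]=13  'caecd'
  #9 SA[9]=7  'cbbeebcaecd'
  #10 SA[10]=16  'cd'
  #11 SA[11]=17  'd'
  #12 SA[12]=6  'dcbbeebcaecd'
  #13 SA[13]=4  'dedcbbeebcaecd'
  #14 SA[14]=11  'ebcaecd'
  #15 SA[15]=15  'ecd'
  #16 SA[16]=5  'edcbbeebcaecd'
  #17 SA[17]=10  'eebcaecd'

SA = [1, 3, 14, 8, 12, 9, 0, 2, 13, 7, 16, 17, 6, 4, 11, 15, 5, 10]
i: (SA[i-1],SA[i]) lcp shared
  1: (1,3) 1 'a'
  2: (3,14) 1 'a'
  3: (14,8) 0 ''
  4: (8,12) 1 'b'
  5: (12,9) 1 'b'
  6: (9,0) 0 ''
  7: (0,2) 2 'ca'
  8: (2,13) 2 'ca'
  9: (13,7) 1 'c'
  10: (7,16) 1 'c'
  11: (16,17) 0 ''
  12: (17,6) 1 'd'
  13: (6,4) 1 'd'
  14: (4,11) 0 ''
  15: (11,15) 1 'e'
  16: (15,5) 1 'e'
  17: (5,10) 1 'e'

n(n+1)/2 = 18·19/2 = 171
Σ LCP = 0 + 1 + 1 + 0 + 1 + 1 + 0 + 2 + 2 + 1 + 1 + 0 + 1 + 1 + 0 + 1 + 1 + 1 = 15
distinct = 171 − 15 = 156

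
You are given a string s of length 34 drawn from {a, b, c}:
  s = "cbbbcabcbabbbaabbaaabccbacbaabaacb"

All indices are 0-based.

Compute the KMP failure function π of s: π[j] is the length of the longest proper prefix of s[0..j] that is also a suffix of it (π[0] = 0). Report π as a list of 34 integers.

[0, 0, 0, 0, 1, 0, 0, 1, 2, 0, 0, 0, 0, 0, 0, 0, 0, 0, 0, 0, 0, 1, 1, 2, 0, 1, 2, 0, 0, 0, 0, 0, 1, 2]

π[0] = 0
j=1 s[j]='b': π[1]=0 (border '')
j=2 s[j]='b': π[2]=0 (border '')
j=3 s[j]='b': π[3]=0 (border '')
j=4 s[j]='c': π[4]=1 (border 'c')
j=5 s[j]='a': k: 1→0; π[5]=0 (border '')
j=6 s[j]='b': π[6]=0 (border '')
j=7 s[j]='c': π[7]=1 (border 'c')
j=8 s[j]='b': π[8]=2 (border 'cb')
j=9 s[j]='a': k: 2→0; π[9]=0 (border '')
j=10 s[j]='b': π[10]=0 (border '')
j=11 s[j]='b': π[11]=0 (border '')
j=12 s[j]='b': π[12]=0 (border '')
j=13 s[j]='a': π[13]=0 (border '')
j=14 s[j]='a': π[14]=0 (border '')
j=15 s[j]='b': π[15]=0 (border '')
j=16 s[j]='b': π[16]=0 (border '')
j=17 s[j]='a': π[17]=0 (border '')
j=18 s[j]='a': π[18]=0 (border '')
j=19 s[j]='a': π[19]=0 (border '')
j=20 s[j]='b': π[20]=0 (border '')
j=21 s[j]='c': π[21]=1 (border 'c')
j=22 s[j]='c': k: 1→0; π[22]=1 (border 'c')
j=23 s[j]='b': π[23]=2 (border 'cb')
j=24 s[j]='a': k: 2→0; π[24]=0 (border '')
j=25 s[j]='c': π[25]=1 (border 'c')
j=26 s[j]='b': π[26]=2 (border 'cb')
j=27 s[j]='a': k: 2→0; π[27]=0 (border '')
j=28 s[j]='a': π[28]=0 (border '')
j=29 s[j]='b': π[29]=0 (border '')
j=30 s[j]='a': π[30]=0 (border '')
j=31 s[j]='a': π[31]=0 (border '')
j=32 s[j]='c': π[32]=1 (border 'c')
j=33 s[j]='b': π[33]=2 (border 'cb')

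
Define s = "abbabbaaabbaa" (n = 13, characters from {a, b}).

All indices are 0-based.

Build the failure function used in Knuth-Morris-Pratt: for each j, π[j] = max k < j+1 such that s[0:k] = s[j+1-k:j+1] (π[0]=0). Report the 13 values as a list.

π[0] = 0
j=1 s[j]='b': π[1]=0 (border '')
j=2 s[j]='b': π[2]=0 (border '')
j=3 s[j]='a': π[3]=1 (border 'a')
j=4 s[j]='b': π[4]=2 (border 'ab')
j=5 s[j]='b': π[5]=3 (border 'abb')
j=6 s[j]='a': π[6]=4 (border 'abba')
j=7 s[j]='a': k: 4→1→0; π[7]=1 (border 'a')
j=8 s[j]='a': k: 1→0; π[8]=1 (border 'a')
j=9 s[j]='b': π[9]=2 (border 'ab')
j=10 s[j]='b': π[10]=3 (border 'abb')
j=11 s[j]='a': π[11]=4 (border 'abba')
j=12 s[j]='a': k: 4→1→0; π[12]=1 (border 'a')

[0, 0, 0, 1, 2, 3, 4, 1, 1, 2, 3, 4, 1]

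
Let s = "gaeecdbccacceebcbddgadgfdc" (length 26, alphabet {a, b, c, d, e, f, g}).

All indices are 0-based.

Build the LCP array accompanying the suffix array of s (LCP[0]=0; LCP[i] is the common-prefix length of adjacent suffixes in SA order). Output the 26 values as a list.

rank→(start, suffix):
  0 → (9, 'acceebcbddgadgfdc')
  1 → (20, 'adgfdc')
  2 → (1, 'aeecdbccacceebcbddgadgfdc')
  3 → (14, 'bcbddgadgfdc')
  4 → (6, 'bccacceebcbddgadgfdc')
  5 → (16, 'bddgadgfdc')
  6 → (25, 'c')
  7 → (8, 'cacceebcbddgadgfdc')
  8 → (15, 'cbddgadgfdc')
  9 → (7, 'ccacceebcbddgadgfdc')
  10 → (10, 'cceebcbddgadgfdc')
  11 → (4, 'cdbccacceebcbddgadgfdc')
  12 → (11, 'ceebcbddgadgfdc')
  13 → (5, 'dbccacceebcbddgadgfdc')
  14 → (24, 'dc')
  15 → (17, 'ddgadgfdc')
  16 → (18, 'dgadgfdc')
  17 → (21, 'dgfdc')
  18 → (13, 'ebcbddgadgfdc')
  19 → (3, 'ecdbccacceebcbddgadgfdc')
  20 → (12, 'eebcbddgadgfdc')
  21 → (2, 'eecdbccacceebcbddgadgfdc')
  22 → (23, 'fdc')
  23 → (19, 'gadgfdc')
  24 → (0, 'gaeecdbccacceebcbddgadgfdc')
  25 → (22, 'gfdc')

SA = [9, 20, 1, 14, 6, 16, 25, 8, 15, 7, 10, 4, 11, 5, 24, 17, 18, 21, 13, 3, 12, 2, 23, 19, 0, 22]
rank  pair      lcp
   1  s[9:],s[20:]  1  'a'
   2  s[20:],s[1:]  1  'a'
   3  s[1:],s[14:]  0  ''
   4  s[14:],s[6:]  2  'bc'
   5  s[6:],s[16:]  1  'b'
   6  s[16:],s[25:]  0  ''
   7  s[25:],s[8:]  1  'c'
   8  s[8:],s[15:]  1  'c'
   9  s[15:],s[7:]  1  'c'
  10  s[7:],s[10:]  2  'cc'
  11  s[10:],s[4:]  1  'c'
  12  s[4:],s[11:]  1  'c'
  13  s[11:],s[5:]  0  ''
  14  s[5:],s[24:]  1  'd'
  15  s[24:],s[17:]  1  'd'
  16  s[17:],s[18:]  1  'd'
  17  s[18:],s[21:]  2  'dg'
  18  s[21:],s[13:]  0  ''
  19  s[13:],s[3:]  1  'e'
  20  s[3:],s[12:]  1  'e'
  21  s[12:],s[2:]  2  'ee'
  22  s[2:],s[23:]  0  ''
  23  s[23:],s[19:]  0  ''
  24  s[19:],s[0:]  2  'ga'
  25  s[0:],s[22:]  1  'g'

[0, 1, 1, 0, 2, 1, 0, 1, 1, 1, 2, 1, 1, 0, 1, 1, 1, 2, 0, 1, 1, 2, 0, 0, 2, 1]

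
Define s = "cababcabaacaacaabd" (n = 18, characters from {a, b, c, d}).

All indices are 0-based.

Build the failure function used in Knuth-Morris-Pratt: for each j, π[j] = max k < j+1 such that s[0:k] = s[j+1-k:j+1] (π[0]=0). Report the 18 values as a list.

[0, 0, 0, 0, 0, 1, 2, 3, 4, 0, 1, 2, 0, 1, 2, 0, 0, 0]

π[0] = 0
j=1 s[j]='a': π[1]=0 (border '')
j=2 s[j]='b': π[2]=0 (border '')
j=3 s[j]='a': π[3]=0 (border '')
j=4 s[j]='b': π[4]=0 (border '')
j=5 s[j]='c': π[5]=1 (border 'c')
j=6 s[j]='a': π[6]=2 (border 'ca')
j=7 s[j]='b': π[7]=3 (border 'cab')
j=8 s[j]='a': π[8]=4 (border 'caba')
j=9 s[j]='a': k: 4→0; π[9]=0 (border '')
j=10 s[j]='c': π[10]=1 (border 'c')
j=11 s[j]='a': π[11]=2 (border 'ca')
j=12 s[j]='a': k: 2→0; π[12]=0 (border '')
j=13 s[j]='c': π[13]=1 (border 'c')
j=14 s[j]='a': π[14]=2 (border 'ca')
j=15 s[j]='a': k: 2→0; π[15]=0 (border '')
j=16 s[j]='b': π[16]=0 (border '')
j=17 s[j]='d': π[17]=0 (border '')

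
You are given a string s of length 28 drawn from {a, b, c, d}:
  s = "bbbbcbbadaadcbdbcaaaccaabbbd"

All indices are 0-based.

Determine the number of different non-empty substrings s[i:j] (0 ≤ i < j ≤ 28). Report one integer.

366

sorted suffixes:
  #0 SA[0]=17  'aaaccaabbbd'
  #1 SA[1]=22  'aabbbd'
  #2 SA[2]=18  'aaccaabbbd'
  #3 SA[3]=9  'aadcbdbcaaaccaabbbd'
  #4 SA[4]=23  'abbbd'
  #5 SA[5]=19  'accaabbbd'
  #6 SA[6]=7  'adaadcbdbcaaaccaabbbd'
  #7 SA[7]=10  'adcbdbcaaaccaabbbd'
  #8 SA[8]=6  'badaadcbdbcaaaccaabbbd'
  #9 SA[9]=5  'bbadaadcbdbcaaaccaabbbd'
  #10 SA[10]=0  'bbbbcbbadaadcbdbcaaaccaabbbd'
  #11 SA[11]=1  'bbbcbbadaadcbdbcaaaccaabbbd'
  #12 SA[12]=24  'bbbd'
  #13 SA[13]=2  'bbcbbadaadcbdbcaaaccaabbbd'
  #14 SA[14]=25  'bbd'
  #15 SA[15]=15  'bcaaaccaabbbd'
  #16 SA[16]=3  'bcbbadaadcbdbcaaaccaabbbd'
  #17 SA[17]=26  'bd'
  #18 SA[18]=13  'bdbcaaaccaabbbd'
  #19 SA[19]=16  'caaaccaabbbd'
  #20 SA[20]=21  'caabbbd'
  #21 SA[21]=4  'cbbadaadcbdbcaaaccaabbbd'
  #22 SA[22]=12  'cbdbcaaaccaabbbd'
  #23 SA[23]=20  'ccaabbbd'
  #24 SA[24]=27  'd'
  #25 SA[25]=8  'daadcbdbcaaaccaabbbd'
  #26 SA[26]=14  'dbcaaaccaabbbd'
  #27 SA[27]=11  'dcbdbcaaaccaabbbd'

SA = [17, 22, 18, 9, 23, 19, 7, 10, 6, 5, 0, 1, 24, 2, 25, 15, 3, 26, 13, 16, 21, 4, 12, 20, 27, 8, 14, 11]
rank  pair      lcp
   1  s[17:],s[22:]  2  'aa'
   2  s[22:],s[18:]  2  'aa'
   3  s[18:],s[9:]  2  'aa'
   4  s[9:],s[23:]  1  'a'
   5  s[23:],s[19:]  1  'a'
   6  s[19:],s[7:]  1  'a'
   7  s[7:],s[10:]  2  'ad'
   8  s[10:],s[6:]  0  ''
   9  s[6:],s[5:]  1  'b'
  10  s[5:],s[0:]  2  'bb'
  11  s[0:],s[1:]  3  'bbb'
  12  s[1:],s[24:]  3  'bbb'
  13  s[24:],s[2:]  2  'bb'
  14  s[2:],s[25:]  2  'bb'
  15  s[25:],s[15:]  1  'b'
  16  s[15:],s[3:]  2  'bc'
  17  s[3:],s[26:]  1  'b'
  18  s[26:],s[13:]  2  'bd'
  19  s[13:],s[16:]  0  ''
  20  s[16:],s[21:]  3  'caa'
  21  s[21:],s[4:]  1  'c'
  22  s[4:],s[12:]  2  'cb'
  23  s[12:],s[20:]  1  'c'
  24  s[20:],s[27:]  0  ''
  25  s[27:],s[8:]  1  'd'
  26  s[8:],s[14:]  1  'd'
  27  s[14:],s[11:]  1  'd'

n(n+1)/2 = 28·29/2 = 406
Σ LCP = 0 + 2 + 2 + 2 + 1 + 1 + 1 + 2 + 0 + 1 + 2 + 3 + 3 + 2 + 2 + 1 + 2 + 1 + 2 + 0 + 3 + 1 + 2 + 1 + 0 + 1 + 1 + 1 = 40
distinct = 406 − 40 = 366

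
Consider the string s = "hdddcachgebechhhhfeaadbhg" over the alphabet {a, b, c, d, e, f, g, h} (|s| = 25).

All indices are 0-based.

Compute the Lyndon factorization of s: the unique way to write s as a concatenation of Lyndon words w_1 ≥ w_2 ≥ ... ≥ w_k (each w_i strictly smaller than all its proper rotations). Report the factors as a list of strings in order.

emit factor 1: 'h' (i=0, period=1)
emit factor 2: 'd' (i=1, period=1)
emit factor 3: 'd' (i=2, period=1)
emit factor 4: 'd' (i=3, period=1)
emit factor 5: 'c' (i=4, period=1)
emit factor 6: 'achgebechhhhfe' (i=5, period=14)
emit factor 7: 'aadbhg' (i=19, period=6)

["h", "d", "d", "d", "c", "achgebechhhhfe", "aadbhg"]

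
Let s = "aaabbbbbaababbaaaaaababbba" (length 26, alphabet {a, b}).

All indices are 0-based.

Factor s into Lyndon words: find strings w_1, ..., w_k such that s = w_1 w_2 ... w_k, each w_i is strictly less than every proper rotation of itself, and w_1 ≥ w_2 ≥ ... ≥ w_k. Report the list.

["aaabbbbbaababb", "aaaaaababbb", "a"]

emit factor 1: 'aaabbbbbaababb' (i=0, period=14)
emit factor 2: 'aaaaaababbb' (i=14, period=11)
emit factor 3: 'a' (i=25, period=1)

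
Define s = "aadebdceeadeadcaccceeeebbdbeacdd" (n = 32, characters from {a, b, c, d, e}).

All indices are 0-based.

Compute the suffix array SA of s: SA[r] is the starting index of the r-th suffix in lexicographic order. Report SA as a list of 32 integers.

[0, 15, 28, 12, 9, 1, 23, 24, 4, 26, 14, 16, 17, 29, 6, 18, 31, 25, 13, 5, 30, 10, 2, 27, 11, 8, 22, 3, 7, 21, 20, 19]

rank | idx | suffix
   0 |   0 | aadebdceeadeadcaccceeeebbdbeacdd
   1 |  15 | accceeeebbdbeacdd
   2 |  28 | acdd
   3 |  12 | adcaccceeeebbdbeacdd
   4 |   9 | adeadcaccceeeebbdbeacdd
   5 |   1 | adebdceeadeadcaccceeeebbdbeacdd
   6 |  23 | bbdbeacdd
   7 |  24 | bdbeacdd
   8 |   4 | bdceeadeadcaccceeeebbdbeacdd
   9 |  26 | beacdd
  10 |  14 | caccceeeebbdbeacdd
  11 |  16 | ccceeeebbdbeacdd
  12 |  17 | cceeeebbdbeacdd
  13 |  29 | cdd
  14 |   6 | ceeadeadcaccceeeebbdbeacdd
  15 |  18 | ceeeebbdbeacdd
  16 |  31 | d
  17 |  25 | dbeacdd
  18 |  13 | dcaccceeeebbdbeacdd
  19 |   5 | dceeadeadcaccceeeebbdbeacdd
  20 |  30 | dd
  21 |  10 | deadcaccceeeebbdbeacdd
  22 |   2 | debdceeadeadcaccceeeebbdbeacdd
  23 |  27 | eacdd
  24 |  11 | eadcaccceeeebbdbeacdd
  25 |   8 | eadeadcaccceeeebbdbeacdd
  26 |  22 | ebbdbeacdd
  27 |   3 | ebdceeadeadcaccceeeebbdbeacdd
  28 |   7 | eeadeadcaccceeeebbdbeacdd
  29 |  21 | eebbdbeacdd
  30 |  20 | eeebbdbeacdd
  31 |  19 | eeeebbdbeacdd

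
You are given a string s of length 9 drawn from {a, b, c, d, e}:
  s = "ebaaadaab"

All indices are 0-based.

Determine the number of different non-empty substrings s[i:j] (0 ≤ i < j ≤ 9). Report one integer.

38

rank→(start, suffix):
  0 → (2, 'aaadaab')
  1 → (6, 'aab')
  2 → (3, 'aadaab')
  3 → (7, 'ab')
  4 → (4, 'adaab')
  5 → (8, 'b')
  6 → (1, 'baaadaab')
  7 → (5, 'daab')
  8 → (0, 'ebaaadaab')

SA = [2, 6, 3, 7, 4, 8, 1, 5, 0]
i: (SA[i-1],SA[i]) lcp shared
  1: (2,6) 2 'aa'
  2: (6,3) 2 'aa'
  3: (3,7) 1 'a'
  4: (7,4) 1 'a'
  5: (4,8) 0 ''
  6: (8,1) 1 'b'
  7: (1,5) 0 ''
  8: (5,0) 0 ''

n(n+1)/2 = 9·10/2 = 45
Σ LCP = 0 + 2 + 2 + 1 + 1 + 0 + 1 + 0 + 0 = 7
distinct = 45 − 7 = 38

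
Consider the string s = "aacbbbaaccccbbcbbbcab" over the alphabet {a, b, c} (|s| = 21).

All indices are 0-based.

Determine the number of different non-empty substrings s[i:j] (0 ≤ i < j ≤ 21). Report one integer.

195

rank→(start, suffix):
  0 → (0, 'aacbbbaaccccbbcbbbcab')
  1 → (6, 'aaccccbbcbbbcab')
  2 → (19, 'ab')
  3 → (1, 'acbbbaaccccbbcbbbcab')
  4 → (7, 'accccbbcbbbcab')
  5 → (20, 'b')
  6 → (5, 'baaccccbbcbbbcab')
  7 → (4, 'bbaaccccbbcbbbcab')
  8 → (3, 'bbbaaccccbbcbbbcab')
  9 → (15, 'bbbcab')
  10 → (16, 'bbcab')
  11 → (12, 'bbcbbbcab')
  12 → (17, 'bcab')
  13 → (13, 'bcbbbcab')
  14 → (18, 'cab')
  15 → (2, 'cbbbaaccccbbcbbbcab')
  16 → (14, 'cbbbcab')
  17 → (11, 'cbbcbbbcab')
  18 → (10, 'ccbbcbbbcab')
  19 → (9, 'cccbbcbbbcab')
  20 → (8, 'ccccbbcbbbcab')

SA = [0, 6, 19, 1, 7, 20, 5, 4, 3, 15, 16, 12, 17, 13, 18, 2, 14, 11, 10, 9, 8]
i: (SA[i-1],SA[i]) lcp shared
  1: (0,6) 3 'aac'
  2: (6,19) 1 'a'
  3: (19,1) 1 'a'
  4: (1,7) 2 'ac'
  5: (7,20) 0 ''
  6: (20,5) 1 'b'
  7: (5,4) 1 'b'
  8: (4,3) 2 'bb'
  9: (3,15) 3 'bbb'
  10: (15,16) 2 'bb'
  11: (16,12) 3 'bbc'
  12: (12,17) 1 'b'
  13: (17,13) 2 'bc'
  14: (13,18) 0 ''
  15: (18,2) 1 'c'
  16: (2,14) 4 'cbbb'
  17: (14,11) 3 'cbb'
  18: (11,10) 1 'c'
  19: (10,9) 2 'cc'
  20: (9,8) 3 'ccc'

n(n+1)/2 = 21·22/2 = 231
Σ LCP = 0 + 3 + 1 + 1 + 2 + 0 + 1 + 1 + 2 + 3 + 2 + 3 + 1 + 2 + 0 + 1 + 4 + 3 + 1 + 2 + 3 = 36
distinct = 231 − 36 = 195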